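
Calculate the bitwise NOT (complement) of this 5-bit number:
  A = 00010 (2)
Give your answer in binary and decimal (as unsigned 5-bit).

Flip each bit (0->1, 1->0):
  00010
  11101

Answer: 11101 (29)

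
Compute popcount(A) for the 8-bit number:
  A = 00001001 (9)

00001001
1-bits at positions (from bit 0 = LSB): 0, 3
Count = 2

Answer: 2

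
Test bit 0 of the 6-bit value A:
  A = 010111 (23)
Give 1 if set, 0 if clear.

Bit 0 is the 1st from the right.
  010111
       ^
That bit is 1.

Answer: 1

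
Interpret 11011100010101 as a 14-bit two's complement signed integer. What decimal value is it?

MSB is 1, so the value is negative. Find the magnitude:
1. Invert bits:  00100011101010
2. Add 1:        00100011101011  = 2283
3. Apply sign:   -2283

Answer: -2283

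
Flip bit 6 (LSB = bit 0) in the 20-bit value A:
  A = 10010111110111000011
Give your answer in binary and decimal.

Mask = 1 << 6 = 00000000000001000000
Bit 6 of A is 1; XOR with the mask flips it to 0.
  10010111110111000011
^ 00000000000001000000
----------------------
  10010111110110000011

Answer: 10010111110110000011 (621955)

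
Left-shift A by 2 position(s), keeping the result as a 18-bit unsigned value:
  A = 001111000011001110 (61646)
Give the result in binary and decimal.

Shift left by 2: drop the top 2 bit(s), append 2 zero(s) on the right.
  001111000011001110  ->  discard [00], keep [1111000011001110], append 00
= 111100001100111000

Answer: 111100001100111000 (246584)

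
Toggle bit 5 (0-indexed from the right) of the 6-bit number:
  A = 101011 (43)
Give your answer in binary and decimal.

Mask = 1 << 5 = 100000
Bit 5 of A is 1; XOR with the mask flips it to 0.
  101011
^ 100000
--------
  001011

Answer: 001011 (11)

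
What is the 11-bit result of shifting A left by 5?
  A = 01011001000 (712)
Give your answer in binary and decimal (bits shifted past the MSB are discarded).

Shift left by 5: drop the top 5 bit(s), append 5 zero(s) on the right.
  01011001000  ->  discard [01011], keep [001000], append 00000
= 00100000000

Answer: 00100000000 (256)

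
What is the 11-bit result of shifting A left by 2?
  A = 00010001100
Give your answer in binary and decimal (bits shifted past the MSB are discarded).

Shift left by 2: drop the top 2 bit(s), append 2 zero(s) on the right.
  00010001100  ->  discard [00], keep [010001100], append 00
= 01000110000

Answer: 01000110000 (560)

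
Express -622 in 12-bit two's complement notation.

1. Binary of +622:  001001101110
2. Invert bits:     110110010001
3. Add 1:           110110010010

Answer: 110110010010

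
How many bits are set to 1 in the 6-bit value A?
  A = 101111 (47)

101111
1-bits at positions (from bit 0 = LSB): 0, 1, 2, 3, 5
Count = 5

Answer: 5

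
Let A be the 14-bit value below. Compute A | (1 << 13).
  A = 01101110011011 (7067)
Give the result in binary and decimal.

Mask = 1 << 13 = 10000000000000
Bit 13 of A is 0, so OR-ing with the mask flips it to 1.
  01101110011011
| 10000000000000
----------------
  11101110011011

Answer: 11101110011011 (15259)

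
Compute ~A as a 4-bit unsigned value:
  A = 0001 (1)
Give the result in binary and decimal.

Flip each bit (0->1, 1->0):
  0001
  1110

Answer: 1110 (14)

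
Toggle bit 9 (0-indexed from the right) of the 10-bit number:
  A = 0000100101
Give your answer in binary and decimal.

Mask = 1 << 9 = 1000000000
Bit 9 of A is 0; XOR with the mask flips it to 1.
  0000100101
^ 1000000000
------------
  1000100101

Answer: 1000100101 (549)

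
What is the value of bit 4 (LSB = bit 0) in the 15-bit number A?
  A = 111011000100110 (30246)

Bit 4 is the 5th from the right.
  111011000100110
            ^
That bit is 0.

Answer: 0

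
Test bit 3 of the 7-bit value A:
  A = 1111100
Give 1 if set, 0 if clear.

Bit 3 is the 4th from the right.
  1111100
     ^
That bit is 1.

Answer: 1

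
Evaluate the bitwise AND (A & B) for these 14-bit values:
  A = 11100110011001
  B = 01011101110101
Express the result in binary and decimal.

Apply & to each column (1 only where both bits are 1):
  11100110011001
& 01011101110101
----------------
  01000100010001

Answer: 01000100010001 (4369)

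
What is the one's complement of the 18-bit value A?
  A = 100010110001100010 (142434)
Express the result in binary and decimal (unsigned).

Flip each bit (0->1, 1->0):
  100010110001100010
  011101001110011101

Answer: 011101001110011101 (119709)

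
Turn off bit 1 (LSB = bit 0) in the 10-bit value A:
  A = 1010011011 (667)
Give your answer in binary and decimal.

Mask = ~(1 << 1) = 1111111101
Bit 1 of A is 1, so AND-ing with the mask clears it to 0.
  1010011011
& 1111111101
------------
  1010011001

Answer: 1010011001 (665)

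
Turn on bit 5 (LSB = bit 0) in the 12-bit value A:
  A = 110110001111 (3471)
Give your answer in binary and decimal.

Mask = 1 << 5 = 000000100000
Bit 5 of A is 0, so OR-ing with the mask flips it to 1.
  110110001111
| 000000100000
--------------
  110110101111

Answer: 110110101111 (3503)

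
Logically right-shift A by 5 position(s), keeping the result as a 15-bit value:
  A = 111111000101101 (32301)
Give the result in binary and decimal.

Logical shift right by 5: drop the bottom 5 bit(s), prepend 5 zero(s) on the left.
  111111000101101  ->  keep [1111110001], discard [01101], prepend 00000
= 000001111110001

Answer: 000001111110001 (1009)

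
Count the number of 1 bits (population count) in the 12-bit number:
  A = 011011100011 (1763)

011011100011
1-bits at positions (from bit 0 = LSB): 0, 1, 5, 6, 7, 9, 10
Count = 7

Answer: 7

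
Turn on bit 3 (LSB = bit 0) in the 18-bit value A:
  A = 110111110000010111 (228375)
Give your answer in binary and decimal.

Mask = 1 << 3 = 000000000000001000
Bit 3 of A is 0, so OR-ing with the mask flips it to 1.
  110111110000010111
| 000000000000001000
--------------------
  110111110000011111

Answer: 110111110000011111 (228383)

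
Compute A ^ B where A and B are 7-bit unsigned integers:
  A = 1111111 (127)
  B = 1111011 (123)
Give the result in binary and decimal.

Apply ^ to each column (1 where bits differ):
  1111111
^ 1111011
---------
  0000100

Answer: 0000100 (4)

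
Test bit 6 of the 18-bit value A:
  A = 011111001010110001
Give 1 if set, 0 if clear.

Bit 6 is the 7th from the right.
  011111001010110001
             ^
That bit is 0.

Answer: 0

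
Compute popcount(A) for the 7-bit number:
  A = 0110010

0110010
1-bits at positions (from bit 0 = LSB): 1, 4, 5
Count = 3

Answer: 3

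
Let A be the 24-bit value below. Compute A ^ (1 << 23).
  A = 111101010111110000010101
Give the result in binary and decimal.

Mask = 1 << 23 = 100000000000000000000000
Bit 23 of A is 1; XOR with the mask flips it to 0.
  111101010111110000010101
^ 100000000000000000000000
--------------------------
  011101010111110000010101

Answer: 011101010111110000010101 (7699477)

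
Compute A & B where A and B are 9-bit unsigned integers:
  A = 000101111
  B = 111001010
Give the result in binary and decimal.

Apply & to each column (1 only where both bits are 1):
  000101111
& 111001010
-----------
  000001010

Answer: 000001010 (10)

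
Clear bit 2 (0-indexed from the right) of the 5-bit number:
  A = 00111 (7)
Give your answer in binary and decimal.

Mask = ~(1 << 2) = 11011
Bit 2 of A is 1, so AND-ing with the mask clears it to 0.
  00111
& 11011
-------
  00011

Answer: 00011 (3)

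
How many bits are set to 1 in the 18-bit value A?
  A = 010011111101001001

010011111101001001
1-bits at positions (from bit 0 = LSB): 0, 3, 6, 8, 9, 10, 11, 12, 13, 16
Count = 10

Answer: 10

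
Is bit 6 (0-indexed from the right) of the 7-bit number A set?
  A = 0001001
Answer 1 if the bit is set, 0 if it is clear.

Bit 6 is the 7th from the right.
  0001001
  ^
That bit is 0.

Answer: 0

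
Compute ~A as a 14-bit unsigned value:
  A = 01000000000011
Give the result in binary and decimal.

Flip each bit (0->1, 1->0):
  01000000000011
  10111111111100

Answer: 10111111111100 (12284)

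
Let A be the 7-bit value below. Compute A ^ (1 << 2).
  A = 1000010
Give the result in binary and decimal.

Mask = 1 << 2 = 0000100
Bit 2 of A is 0; XOR with the mask flips it to 1.
  1000010
^ 0000100
---------
  1000110

Answer: 1000110 (70)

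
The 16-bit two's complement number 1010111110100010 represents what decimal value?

MSB is 1, so the value is negative. Find the magnitude:
1. Invert bits:  0101000001011101
2. Add 1:        0101000001011110  = 20574
3. Apply sign:   -20574

Answer: -20574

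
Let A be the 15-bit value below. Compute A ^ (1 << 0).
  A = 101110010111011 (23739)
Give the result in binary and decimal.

Mask = 1 << 0 = 000000000000001
Bit 0 of A is 1; XOR with the mask flips it to 0.
  101110010111011
^ 000000000000001
-----------------
  101110010111010

Answer: 101110010111010 (23738)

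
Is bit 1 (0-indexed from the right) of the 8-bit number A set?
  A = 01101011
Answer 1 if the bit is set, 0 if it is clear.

Bit 1 is the 2nd from the right.
  01101011
        ^
That bit is 1.

Answer: 1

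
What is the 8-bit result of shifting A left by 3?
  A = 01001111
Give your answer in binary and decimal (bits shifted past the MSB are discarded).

Shift left by 3: drop the top 3 bit(s), append 3 zero(s) on the right.
  01001111  ->  discard [010], keep [01111], append 000
= 01111000

Answer: 01111000 (120)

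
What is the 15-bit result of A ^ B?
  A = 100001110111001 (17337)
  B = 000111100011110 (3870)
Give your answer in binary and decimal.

Apply ^ to each column (1 where bits differ):
  100001110111001
^ 000111100011110
-----------------
  100110010100111

Answer: 100110010100111 (19623)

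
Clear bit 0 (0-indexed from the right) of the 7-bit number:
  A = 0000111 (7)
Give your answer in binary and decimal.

Mask = ~(1 << 0) = 1111110
Bit 0 of A is 1, so AND-ing with the mask clears it to 0.
  0000111
& 1111110
---------
  0000110

Answer: 0000110 (6)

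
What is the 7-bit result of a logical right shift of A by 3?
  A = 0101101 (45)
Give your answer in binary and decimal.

Logical shift right by 3: drop the bottom 3 bit(s), prepend 3 zero(s) on the left.
  0101101  ->  keep [0101], discard [101], prepend 000
= 0000101

Answer: 0000101 (5)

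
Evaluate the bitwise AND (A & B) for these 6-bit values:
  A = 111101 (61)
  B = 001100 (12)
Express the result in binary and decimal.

Apply & to each column (1 only where both bits are 1):
  111101
& 001100
--------
  001100

Answer: 001100 (12)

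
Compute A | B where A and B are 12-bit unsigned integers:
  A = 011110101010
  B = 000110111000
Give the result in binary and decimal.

Apply | to each column (1 where either bit is 1):
  011110101010
| 000110111000
--------------
  011110111010

Answer: 011110111010 (1978)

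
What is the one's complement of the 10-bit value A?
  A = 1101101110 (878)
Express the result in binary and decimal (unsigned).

Flip each bit (0->1, 1->0):
  1101101110
  0010010001

Answer: 0010010001 (145)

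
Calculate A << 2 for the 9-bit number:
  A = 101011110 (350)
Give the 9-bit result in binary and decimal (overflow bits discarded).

Shift left by 2: drop the top 2 bit(s), append 2 zero(s) on the right.
  101011110  ->  discard [10], keep [1011110], append 00
= 101111000

Answer: 101111000 (376)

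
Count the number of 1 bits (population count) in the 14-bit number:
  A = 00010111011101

00010111011101
1-bits at positions (from bit 0 = LSB): 0, 2, 3, 4, 6, 7, 8, 10
Count = 8

Answer: 8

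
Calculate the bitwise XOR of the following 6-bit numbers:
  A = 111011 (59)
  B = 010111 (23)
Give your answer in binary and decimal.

Apply ^ to each column (1 where bits differ):
  111011
^ 010111
--------
  101100

Answer: 101100 (44)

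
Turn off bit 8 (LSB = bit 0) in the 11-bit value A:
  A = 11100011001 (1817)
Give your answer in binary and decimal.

Mask = ~(1 << 8) = 11011111111
Bit 8 of A is 1, so AND-ing with the mask clears it to 0.
  11100011001
& 11011111111
-------------
  11000011001

Answer: 11000011001 (1561)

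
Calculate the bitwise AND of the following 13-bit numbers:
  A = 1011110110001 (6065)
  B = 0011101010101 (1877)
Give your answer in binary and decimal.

Apply & to each column (1 only where both bits are 1):
  1011110110001
& 0011101010101
---------------
  0011100010001

Answer: 0011100010001 (1809)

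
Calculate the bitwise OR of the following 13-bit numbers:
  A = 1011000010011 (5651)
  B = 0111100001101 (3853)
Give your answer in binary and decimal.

Apply | to each column (1 where either bit is 1):
  1011000010011
| 0111100001101
---------------
  1111100011111

Answer: 1111100011111 (7967)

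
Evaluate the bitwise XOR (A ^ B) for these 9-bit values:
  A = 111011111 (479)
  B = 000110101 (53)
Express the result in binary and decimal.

Apply ^ to each column (1 where bits differ):
  111011111
^ 000110101
-----------
  111101010

Answer: 111101010 (490)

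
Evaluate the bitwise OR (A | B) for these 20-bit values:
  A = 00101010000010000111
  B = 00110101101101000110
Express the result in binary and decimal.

Apply | to each column (1 where either bit is 1):
  00101010000010000111
| 00110101101101000110
----------------------
  00111111101111000111

Answer: 00111111101111000111 (261063)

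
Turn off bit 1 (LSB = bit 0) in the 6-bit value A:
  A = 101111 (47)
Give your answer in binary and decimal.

Mask = ~(1 << 1) = 111101
Bit 1 of A is 1, so AND-ing with the mask clears it to 0.
  101111
& 111101
--------
  101101

Answer: 101101 (45)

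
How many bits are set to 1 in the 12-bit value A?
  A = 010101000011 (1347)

010101000011
1-bits at positions (from bit 0 = LSB): 0, 1, 6, 8, 10
Count = 5

Answer: 5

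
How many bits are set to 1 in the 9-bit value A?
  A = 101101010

101101010
1-bits at positions (from bit 0 = LSB): 1, 3, 5, 6, 8
Count = 5

Answer: 5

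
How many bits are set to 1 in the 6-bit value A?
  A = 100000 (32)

100000
1-bits at positions (from bit 0 = LSB): 5
Count = 1

Answer: 1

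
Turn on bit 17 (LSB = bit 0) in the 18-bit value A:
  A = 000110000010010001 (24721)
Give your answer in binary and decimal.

Mask = 1 << 17 = 100000000000000000
Bit 17 of A is 0, so OR-ing with the mask flips it to 1.
  000110000010010001
| 100000000000000000
--------------------
  100110000010010001

Answer: 100110000010010001 (155793)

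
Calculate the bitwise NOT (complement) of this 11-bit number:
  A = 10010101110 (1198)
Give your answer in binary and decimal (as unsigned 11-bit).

Flip each bit (0->1, 1->0):
  10010101110
  01101010001

Answer: 01101010001 (849)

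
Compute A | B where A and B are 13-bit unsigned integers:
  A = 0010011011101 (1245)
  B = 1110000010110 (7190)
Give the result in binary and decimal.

Apply | to each column (1 where either bit is 1):
  0010011011101
| 1110000010110
---------------
  1110011011111

Answer: 1110011011111 (7391)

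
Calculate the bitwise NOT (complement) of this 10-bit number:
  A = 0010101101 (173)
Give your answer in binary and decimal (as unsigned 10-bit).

Flip each bit (0->1, 1->0):
  0010101101
  1101010010

Answer: 1101010010 (850)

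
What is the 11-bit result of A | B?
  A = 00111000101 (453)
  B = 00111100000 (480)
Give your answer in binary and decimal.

Apply | to each column (1 where either bit is 1):
  00111000101
| 00111100000
-------------
  00111100101

Answer: 00111100101 (485)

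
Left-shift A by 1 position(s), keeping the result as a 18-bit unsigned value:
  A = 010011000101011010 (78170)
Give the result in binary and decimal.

Shift left by 1: drop the top 1 bit(s), append 1 zero(s) on the right.
  010011000101011010  ->  discard [0], keep [10011000101011010], append 0
= 100110001010110100

Answer: 100110001010110100 (156340)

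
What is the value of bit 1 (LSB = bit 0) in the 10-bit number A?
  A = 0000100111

Bit 1 is the 2nd from the right.
  0000100111
          ^
That bit is 1.

Answer: 1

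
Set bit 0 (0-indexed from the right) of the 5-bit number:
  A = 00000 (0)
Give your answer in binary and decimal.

Mask = 1 << 0 = 00001
Bit 0 of A is 0, so OR-ing with the mask flips it to 1.
  00000
| 00001
-------
  00001

Answer: 00001 (1)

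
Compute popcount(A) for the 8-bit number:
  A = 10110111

10110111
1-bits at positions (from bit 0 = LSB): 0, 1, 2, 4, 5, 7
Count = 6

Answer: 6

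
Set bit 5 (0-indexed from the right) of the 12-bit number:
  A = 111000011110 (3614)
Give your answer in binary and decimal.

Mask = 1 << 5 = 000000100000
Bit 5 of A is 0, so OR-ing with the mask flips it to 1.
  111000011110
| 000000100000
--------------
  111000111110

Answer: 111000111110 (3646)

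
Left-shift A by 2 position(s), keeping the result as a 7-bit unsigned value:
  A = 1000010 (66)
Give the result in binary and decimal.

Shift left by 2: drop the top 2 bit(s), append 2 zero(s) on the right.
  1000010  ->  discard [10], keep [00010], append 00
= 0001000

Answer: 0001000 (8)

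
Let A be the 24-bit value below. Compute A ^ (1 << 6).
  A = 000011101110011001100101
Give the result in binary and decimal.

Mask = 1 << 6 = 000000000000000001000000
Bit 6 of A is 1; XOR with the mask flips it to 0.
  000011101110011001100101
^ 000000000000000001000000
--------------------------
  000011101110011000100101

Answer: 000011101110011000100101 (976421)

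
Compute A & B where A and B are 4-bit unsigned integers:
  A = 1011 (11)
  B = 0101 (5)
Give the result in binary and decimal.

Apply & to each column (1 only where both bits are 1):
  1011
& 0101
------
  0001

Answer: 0001 (1)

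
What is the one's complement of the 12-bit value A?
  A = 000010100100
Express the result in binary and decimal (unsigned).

Flip each bit (0->1, 1->0):
  000010100100
  111101011011

Answer: 111101011011 (3931)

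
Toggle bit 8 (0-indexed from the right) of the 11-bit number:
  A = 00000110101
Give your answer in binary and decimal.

Mask = 1 << 8 = 00100000000
Bit 8 of A is 0; XOR with the mask flips it to 1.
  00000110101
^ 00100000000
-------------
  00100110101

Answer: 00100110101 (309)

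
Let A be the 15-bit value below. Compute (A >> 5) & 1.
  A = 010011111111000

Bit 5 is the 6th from the right.
  010011111111000
           ^
That bit is 1.

Answer: 1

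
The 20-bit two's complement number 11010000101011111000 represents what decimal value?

MSB is 1, so the value is negative. Find the magnitude:
1. Invert bits:  00101111010100000111
2. Add 1:        00101111010100001000  = 193800
3. Apply sign:   -193800

Answer: -193800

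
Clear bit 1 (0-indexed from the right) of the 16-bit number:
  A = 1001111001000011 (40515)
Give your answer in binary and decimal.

Mask = ~(1 << 1) = 1111111111111101
Bit 1 of A is 1, so AND-ing with the mask clears it to 0.
  1001111001000011
& 1111111111111101
------------------
  1001111001000001

Answer: 1001111001000001 (40513)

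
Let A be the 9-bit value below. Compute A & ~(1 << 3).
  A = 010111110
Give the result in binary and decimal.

Mask = ~(1 << 3) = 111110111
Bit 3 of A is 1, so AND-ing with the mask clears it to 0.
  010111110
& 111110111
-----------
  010110110

Answer: 010110110 (182)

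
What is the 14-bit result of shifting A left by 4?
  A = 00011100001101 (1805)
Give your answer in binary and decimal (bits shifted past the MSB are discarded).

Shift left by 4: drop the top 4 bit(s), append 4 zero(s) on the right.
  00011100001101  ->  discard [0001], keep [1100001101], append 0000
= 11000011010000

Answer: 11000011010000 (12496)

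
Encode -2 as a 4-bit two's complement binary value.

1. Binary of +2:  0010
2. Invert bits:     1101
3. Add 1:           1110

Answer: 1110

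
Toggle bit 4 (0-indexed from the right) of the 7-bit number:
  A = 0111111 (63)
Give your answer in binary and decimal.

Mask = 1 << 4 = 0010000
Bit 4 of A is 1; XOR with the mask flips it to 0.
  0111111
^ 0010000
---------
  0101111

Answer: 0101111 (47)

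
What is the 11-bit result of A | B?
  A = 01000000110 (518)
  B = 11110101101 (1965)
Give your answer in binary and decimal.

Apply | to each column (1 where either bit is 1):
  01000000110
| 11110101101
-------------
  11110101111

Answer: 11110101111 (1967)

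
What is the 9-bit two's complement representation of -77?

1. Binary of +77:  001001101
2. Invert bits:     110110010
3. Add 1:           110110011

Answer: 110110011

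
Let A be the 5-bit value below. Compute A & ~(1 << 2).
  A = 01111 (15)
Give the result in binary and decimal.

Mask = ~(1 << 2) = 11011
Bit 2 of A is 1, so AND-ing with the mask clears it to 0.
  01111
& 11011
-------
  01011

Answer: 01011 (11)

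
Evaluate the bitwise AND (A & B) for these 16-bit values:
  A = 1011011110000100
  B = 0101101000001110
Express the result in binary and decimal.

Apply & to each column (1 only where both bits are 1):
  1011011110000100
& 0101101000001110
------------------
  0001001000000100

Answer: 0001001000000100 (4612)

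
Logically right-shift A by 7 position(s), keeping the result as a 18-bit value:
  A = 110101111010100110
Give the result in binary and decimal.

Logical shift right by 7: drop the bottom 7 bit(s), prepend 7 zero(s) on the left.
  110101111010100110  ->  keep [11010111101], discard [0100110], prepend 0000000
= 000000011010111101

Answer: 000000011010111101 (1725)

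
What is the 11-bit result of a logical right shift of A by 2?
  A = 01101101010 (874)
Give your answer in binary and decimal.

Logical shift right by 2: drop the bottom 2 bit(s), prepend 2 zero(s) on the left.
  01101101010  ->  keep [011011010], discard [10], prepend 00
= 00011011010

Answer: 00011011010 (218)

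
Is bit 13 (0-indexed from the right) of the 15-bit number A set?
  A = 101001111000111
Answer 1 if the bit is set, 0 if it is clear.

Bit 13 is the 14th from the right.
  101001111000111
   ^
That bit is 0.

Answer: 0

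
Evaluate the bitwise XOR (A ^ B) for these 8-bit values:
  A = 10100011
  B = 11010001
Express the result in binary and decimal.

Apply ^ to each column (1 where bits differ):
  10100011
^ 11010001
----------
  01110010

Answer: 01110010 (114)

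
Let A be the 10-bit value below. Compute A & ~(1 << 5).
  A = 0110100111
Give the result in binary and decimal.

Mask = ~(1 << 5) = 1111011111
Bit 5 of A is 1, so AND-ing with the mask clears it to 0.
  0110100111
& 1111011111
------------
  0110000111

Answer: 0110000111 (391)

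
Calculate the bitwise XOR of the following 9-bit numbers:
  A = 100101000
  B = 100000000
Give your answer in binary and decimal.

Apply ^ to each column (1 where bits differ):
  100101000
^ 100000000
-----------
  000101000

Answer: 000101000 (40)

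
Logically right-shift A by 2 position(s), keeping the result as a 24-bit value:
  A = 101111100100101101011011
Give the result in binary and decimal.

Logical shift right by 2: drop the bottom 2 bit(s), prepend 2 zero(s) on the left.
  101111100100101101011011  ->  keep [1011111001001011010110], discard [11], prepend 00
= 001011111001001011010110

Answer: 001011111001001011010110 (3117782)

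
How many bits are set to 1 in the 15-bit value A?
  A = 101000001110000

101000001110000
1-bits at positions (from bit 0 = LSB): 4, 5, 6, 12, 14
Count = 5

Answer: 5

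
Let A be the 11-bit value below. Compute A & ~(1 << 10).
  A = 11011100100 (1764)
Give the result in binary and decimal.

Mask = ~(1 << 10) = 01111111111
Bit 10 of A is 1, so AND-ing with the mask clears it to 0.
  11011100100
& 01111111111
-------------
  01011100100

Answer: 01011100100 (740)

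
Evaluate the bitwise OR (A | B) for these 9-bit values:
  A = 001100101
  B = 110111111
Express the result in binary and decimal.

Apply | to each column (1 where either bit is 1):
  001100101
| 110111111
-----------
  111111111

Answer: 111111111 (511)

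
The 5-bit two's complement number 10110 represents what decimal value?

MSB is 1, so the value is negative. Find the magnitude:
1. Invert bits:  01001
2. Add 1:        01010  = 10
3. Apply sign:   -10

Answer: -10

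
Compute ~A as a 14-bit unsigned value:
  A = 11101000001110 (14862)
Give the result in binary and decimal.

Flip each bit (0->1, 1->0):
  11101000001110
  00010111110001

Answer: 00010111110001 (1521)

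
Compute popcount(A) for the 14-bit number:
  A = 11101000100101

11101000100101
1-bits at positions (from bit 0 = LSB): 0, 2, 5, 9, 11, 12, 13
Count = 7

Answer: 7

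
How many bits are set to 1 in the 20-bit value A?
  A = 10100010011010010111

10100010011010010111
1-bits at positions (from bit 0 = LSB): 0, 1, 2, 4, 7, 9, 10, 13, 17, 19
Count = 10

Answer: 10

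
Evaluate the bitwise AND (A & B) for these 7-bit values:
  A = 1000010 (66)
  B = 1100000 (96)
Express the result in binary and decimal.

Apply & to each column (1 only where both bits are 1):
  1000010
& 1100000
---------
  1000000

Answer: 1000000 (64)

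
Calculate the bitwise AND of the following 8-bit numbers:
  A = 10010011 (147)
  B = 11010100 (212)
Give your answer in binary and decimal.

Apply & to each column (1 only where both bits are 1):
  10010011
& 11010100
----------
  10010000

Answer: 10010000 (144)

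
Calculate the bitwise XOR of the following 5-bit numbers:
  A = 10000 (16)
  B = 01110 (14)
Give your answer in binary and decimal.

Apply ^ to each column (1 where bits differ):
  10000
^ 01110
-------
  11110

Answer: 11110 (30)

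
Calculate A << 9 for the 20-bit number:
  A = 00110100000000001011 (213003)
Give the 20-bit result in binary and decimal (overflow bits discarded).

Shift left by 9: drop the top 9 bit(s), append 9 zero(s) on the right.
  00110100000000001011  ->  discard [001101000], keep [00000001011], append 000000000
= 00000001011000000000

Answer: 00000001011000000000 (5632)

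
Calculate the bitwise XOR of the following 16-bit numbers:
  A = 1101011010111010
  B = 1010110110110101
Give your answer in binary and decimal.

Apply ^ to each column (1 where bits differ):
  1101011010111010
^ 1010110110110101
------------------
  0111101100001111

Answer: 0111101100001111 (31503)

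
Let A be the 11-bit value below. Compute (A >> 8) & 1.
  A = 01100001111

Bit 8 is the 9th from the right.
  01100001111
    ^
That bit is 1.

Answer: 1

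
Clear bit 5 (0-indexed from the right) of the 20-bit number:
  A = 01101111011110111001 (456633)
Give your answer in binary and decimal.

Mask = ~(1 << 5) = 11111111111111011111
Bit 5 of A is 1, so AND-ing with the mask clears it to 0.
  01101111011110111001
& 11111111111111011111
----------------------
  01101111011110011001

Answer: 01101111011110011001 (456601)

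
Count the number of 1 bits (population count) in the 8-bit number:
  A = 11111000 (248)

11111000
1-bits at positions (from bit 0 = LSB): 3, 4, 5, 6, 7
Count = 5

Answer: 5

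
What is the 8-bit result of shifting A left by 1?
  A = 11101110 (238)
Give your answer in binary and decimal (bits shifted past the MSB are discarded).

Shift left by 1: drop the top 1 bit(s), append 1 zero(s) on the right.
  11101110  ->  discard [1], keep [1101110], append 0
= 11011100

Answer: 11011100 (220)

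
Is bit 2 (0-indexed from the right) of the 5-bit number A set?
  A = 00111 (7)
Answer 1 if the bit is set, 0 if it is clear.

Bit 2 is the 3rd from the right.
  00111
    ^
That bit is 1.

Answer: 1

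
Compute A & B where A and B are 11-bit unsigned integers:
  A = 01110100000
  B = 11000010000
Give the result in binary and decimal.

Apply & to each column (1 only where both bits are 1):
  01110100000
& 11000010000
-------------
  01000000000

Answer: 01000000000 (512)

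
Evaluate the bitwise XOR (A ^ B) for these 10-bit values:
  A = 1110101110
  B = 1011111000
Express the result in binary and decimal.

Apply ^ to each column (1 where bits differ):
  1110101110
^ 1011111000
------------
  0101010110

Answer: 0101010110 (342)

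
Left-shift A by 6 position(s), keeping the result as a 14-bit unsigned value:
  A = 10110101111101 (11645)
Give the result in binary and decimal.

Shift left by 6: drop the top 6 bit(s), append 6 zero(s) on the right.
  10110101111101  ->  discard [101101], keep [01111101], append 000000
= 01111101000000

Answer: 01111101000000 (8000)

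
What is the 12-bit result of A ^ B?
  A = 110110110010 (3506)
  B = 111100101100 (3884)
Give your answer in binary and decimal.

Apply ^ to each column (1 where bits differ):
  110110110010
^ 111100101100
--------------
  001010011110

Answer: 001010011110 (670)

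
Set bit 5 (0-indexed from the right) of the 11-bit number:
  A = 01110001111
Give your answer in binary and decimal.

Mask = 1 << 5 = 00000100000
Bit 5 of A is 0, so OR-ing with the mask flips it to 1.
  01110001111
| 00000100000
-------------
  01110101111

Answer: 01110101111 (943)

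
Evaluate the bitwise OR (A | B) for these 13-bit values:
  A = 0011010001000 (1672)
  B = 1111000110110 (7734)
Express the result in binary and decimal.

Apply | to each column (1 where either bit is 1):
  0011010001000
| 1111000110110
---------------
  1111010111110

Answer: 1111010111110 (7870)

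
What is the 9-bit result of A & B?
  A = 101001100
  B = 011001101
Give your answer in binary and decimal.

Apply & to each column (1 only where both bits are 1):
  101001100
& 011001101
-----------
  001001100

Answer: 001001100 (76)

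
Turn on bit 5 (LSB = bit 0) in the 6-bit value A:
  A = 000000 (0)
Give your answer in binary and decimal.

Mask = 1 << 5 = 100000
Bit 5 of A is 0, so OR-ing with the mask flips it to 1.
  000000
| 100000
--------
  100000

Answer: 100000 (32)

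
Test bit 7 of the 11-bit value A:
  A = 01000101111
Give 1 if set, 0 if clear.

Bit 7 is the 8th from the right.
  01000101111
     ^
That bit is 0.

Answer: 0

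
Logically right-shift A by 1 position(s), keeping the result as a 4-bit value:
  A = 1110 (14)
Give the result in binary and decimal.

Logical shift right by 1: drop the bottom 1 bit(s), prepend 1 zero(s) on the left.
  1110  ->  keep [111], discard [0], prepend 0
= 0111

Answer: 0111 (7)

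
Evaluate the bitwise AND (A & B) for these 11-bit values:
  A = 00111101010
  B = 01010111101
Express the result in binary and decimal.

Apply & to each column (1 only where both bits are 1):
  00111101010
& 01010111101
-------------
  00010101000

Answer: 00010101000 (168)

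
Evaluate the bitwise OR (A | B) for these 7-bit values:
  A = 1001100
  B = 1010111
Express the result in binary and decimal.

Apply | to each column (1 where either bit is 1):
  1001100
| 1010111
---------
  1011111

Answer: 1011111 (95)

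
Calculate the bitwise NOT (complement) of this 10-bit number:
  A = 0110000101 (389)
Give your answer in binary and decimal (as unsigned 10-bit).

Flip each bit (0->1, 1->0):
  0110000101
  1001111010

Answer: 1001111010 (634)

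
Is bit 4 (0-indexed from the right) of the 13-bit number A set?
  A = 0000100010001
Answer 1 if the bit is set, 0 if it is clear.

Bit 4 is the 5th from the right.
  0000100010001
          ^
That bit is 1.

Answer: 1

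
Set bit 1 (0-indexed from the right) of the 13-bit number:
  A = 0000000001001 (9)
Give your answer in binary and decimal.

Mask = 1 << 1 = 0000000000010
Bit 1 of A is 0, so OR-ing with the mask flips it to 1.
  0000000001001
| 0000000000010
---------------
  0000000001011

Answer: 0000000001011 (11)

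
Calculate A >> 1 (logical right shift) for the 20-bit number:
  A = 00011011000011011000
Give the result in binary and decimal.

Logical shift right by 1: drop the bottom 1 bit(s), prepend 1 zero(s) on the left.
  00011011000011011000  ->  keep [0001101100001101100], discard [0], prepend 0
= 00001101100001101100

Answer: 00001101100001101100 (55404)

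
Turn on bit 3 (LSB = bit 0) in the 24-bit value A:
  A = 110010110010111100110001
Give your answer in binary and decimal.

Mask = 1 << 3 = 000000000000000000001000
Bit 3 of A is 0, so OR-ing with the mask flips it to 1.
  110010110010111100110001
| 000000000000000000001000
--------------------------
  110010110010111100111001

Answer: 110010110010111100111001 (13315897)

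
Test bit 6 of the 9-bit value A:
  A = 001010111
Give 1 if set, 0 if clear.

Bit 6 is the 7th from the right.
  001010111
    ^
That bit is 1.

Answer: 1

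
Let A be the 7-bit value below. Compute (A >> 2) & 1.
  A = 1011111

Bit 2 is the 3rd from the right.
  1011111
      ^
That bit is 1.

Answer: 1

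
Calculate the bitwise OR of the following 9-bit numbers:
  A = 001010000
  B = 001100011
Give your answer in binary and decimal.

Apply | to each column (1 where either bit is 1):
  001010000
| 001100011
-----------
  001110011

Answer: 001110011 (115)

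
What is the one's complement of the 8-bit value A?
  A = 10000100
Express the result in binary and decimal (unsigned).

Flip each bit (0->1, 1->0):
  10000100
  01111011

Answer: 01111011 (123)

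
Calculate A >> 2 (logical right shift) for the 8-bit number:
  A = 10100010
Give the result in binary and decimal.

Logical shift right by 2: drop the bottom 2 bit(s), prepend 2 zero(s) on the left.
  10100010  ->  keep [101000], discard [10], prepend 00
= 00101000

Answer: 00101000 (40)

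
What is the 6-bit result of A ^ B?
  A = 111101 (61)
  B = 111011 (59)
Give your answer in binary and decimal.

Apply ^ to each column (1 where bits differ):
  111101
^ 111011
--------
  000110

Answer: 000110 (6)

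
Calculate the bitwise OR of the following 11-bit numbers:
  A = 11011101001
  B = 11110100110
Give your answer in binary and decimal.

Apply | to each column (1 where either bit is 1):
  11011101001
| 11110100110
-------------
  11111101111

Answer: 11111101111 (2031)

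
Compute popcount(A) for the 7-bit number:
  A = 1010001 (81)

1010001
1-bits at positions (from bit 0 = LSB): 0, 4, 6
Count = 3

Answer: 3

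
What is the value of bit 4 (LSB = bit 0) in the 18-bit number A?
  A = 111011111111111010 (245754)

Bit 4 is the 5th from the right.
  111011111111111010
               ^
That bit is 1.

Answer: 1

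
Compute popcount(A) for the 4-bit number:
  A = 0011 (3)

0011
1-bits at positions (from bit 0 = LSB): 0, 1
Count = 2

Answer: 2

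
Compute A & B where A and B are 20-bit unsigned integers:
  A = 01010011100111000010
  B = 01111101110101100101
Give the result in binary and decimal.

Apply & to each column (1 only where both bits are 1):
  01010011100111000010
& 01111101110101100101
----------------------
  01010001100101000000

Answer: 01010001100101000000 (334144)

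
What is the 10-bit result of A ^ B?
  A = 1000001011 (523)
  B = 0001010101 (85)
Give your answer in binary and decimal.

Apply ^ to each column (1 where bits differ):
  1000001011
^ 0001010101
------------
  1001011110

Answer: 1001011110 (606)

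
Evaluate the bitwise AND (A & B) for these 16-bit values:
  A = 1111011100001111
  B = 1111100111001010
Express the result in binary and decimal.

Apply & to each column (1 only where both bits are 1):
  1111011100001111
& 1111100111001010
------------------
  1111000100001010

Answer: 1111000100001010 (61706)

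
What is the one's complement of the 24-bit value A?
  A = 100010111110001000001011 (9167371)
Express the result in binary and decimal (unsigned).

Flip each bit (0->1, 1->0):
  100010111110001000001011
  011101000001110111110100

Answer: 011101000001110111110100 (7609844)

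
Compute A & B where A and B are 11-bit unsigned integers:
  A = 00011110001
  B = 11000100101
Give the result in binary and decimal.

Apply & to each column (1 only where both bits are 1):
  00011110001
& 11000100101
-------------
  00000100001

Answer: 00000100001 (33)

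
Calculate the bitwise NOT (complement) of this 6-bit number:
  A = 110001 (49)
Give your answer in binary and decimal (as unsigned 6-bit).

Flip each bit (0->1, 1->0):
  110001
  001110

Answer: 001110 (14)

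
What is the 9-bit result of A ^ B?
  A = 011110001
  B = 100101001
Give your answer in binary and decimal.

Apply ^ to each column (1 where bits differ):
  011110001
^ 100101001
-----------
  111011000

Answer: 111011000 (472)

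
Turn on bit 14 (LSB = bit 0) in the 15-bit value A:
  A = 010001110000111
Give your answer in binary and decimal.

Mask = 1 << 14 = 100000000000000
Bit 14 of A is 0, so OR-ing with the mask flips it to 1.
  010001110000111
| 100000000000000
-----------------
  110001110000111

Answer: 110001110000111 (25479)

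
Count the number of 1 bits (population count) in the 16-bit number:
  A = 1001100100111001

1001100100111001
1-bits at positions (from bit 0 = LSB): 0, 3, 4, 5, 8, 11, 12, 15
Count = 8

Answer: 8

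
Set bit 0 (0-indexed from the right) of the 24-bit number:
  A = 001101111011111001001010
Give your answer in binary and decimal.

Mask = 1 << 0 = 000000000000000000000001
Bit 0 of A is 0, so OR-ing with the mask flips it to 1.
  001101111011111001001010
| 000000000000000000000001
--------------------------
  001101111011111001001011

Answer: 001101111011111001001011 (3653195)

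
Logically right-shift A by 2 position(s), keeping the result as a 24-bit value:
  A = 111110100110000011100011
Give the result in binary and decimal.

Logical shift right by 2: drop the bottom 2 bit(s), prepend 2 zero(s) on the left.
  111110100110000011100011  ->  keep [1111101001100000111000], discard [11], prepend 00
= 001111101001100000111000

Answer: 001111101001100000111000 (4102200)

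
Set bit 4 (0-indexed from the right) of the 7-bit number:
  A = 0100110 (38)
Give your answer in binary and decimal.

Mask = 1 << 4 = 0010000
Bit 4 of A is 0, so OR-ing with the mask flips it to 1.
  0100110
| 0010000
---------
  0110110

Answer: 0110110 (54)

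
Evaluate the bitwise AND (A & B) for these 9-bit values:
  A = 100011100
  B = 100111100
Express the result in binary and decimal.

Apply & to each column (1 only where both bits are 1):
  100011100
& 100111100
-----------
  100011100

Answer: 100011100 (284)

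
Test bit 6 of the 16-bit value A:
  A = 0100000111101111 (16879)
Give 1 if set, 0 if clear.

Bit 6 is the 7th from the right.
  0100000111101111
           ^
That bit is 1.

Answer: 1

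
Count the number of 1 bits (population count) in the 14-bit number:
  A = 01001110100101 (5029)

01001110100101
1-bits at positions (from bit 0 = LSB): 0, 2, 5, 7, 8, 9, 12
Count = 7

Answer: 7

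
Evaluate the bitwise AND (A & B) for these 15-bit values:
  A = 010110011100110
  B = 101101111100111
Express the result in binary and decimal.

Apply & to each column (1 only where both bits are 1):
  010110011100110
& 101101111100111
-----------------
  000100011100110

Answer: 000100011100110 (2278)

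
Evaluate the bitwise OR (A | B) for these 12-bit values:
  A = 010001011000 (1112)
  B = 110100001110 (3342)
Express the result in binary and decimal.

Apply | to each column (1 where either bit is 1):
  010001011000
| 110100001110
--------------
  110101011110

Answer: 110101011110 (3422)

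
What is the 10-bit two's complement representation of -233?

1. Binary of +233:  0011101001
2. Invert bits:     1100010110
3. Add 1:           1100010111

Answer: 1100010111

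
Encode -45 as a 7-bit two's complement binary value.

1. Binary of +45:  0101101
2. Invert bits:     1010010
3. Add 1:           1010011

Answer: 1010011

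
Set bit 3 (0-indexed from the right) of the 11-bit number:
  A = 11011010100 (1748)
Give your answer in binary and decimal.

Mask = 1 << 3 = 00000001000
Bit 3 of A is 0, so OR-ing with the mask flips it to 1.
  11011010100
| 00000001000
-------------
  11011011100

Answer: 11011011100 (1756)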